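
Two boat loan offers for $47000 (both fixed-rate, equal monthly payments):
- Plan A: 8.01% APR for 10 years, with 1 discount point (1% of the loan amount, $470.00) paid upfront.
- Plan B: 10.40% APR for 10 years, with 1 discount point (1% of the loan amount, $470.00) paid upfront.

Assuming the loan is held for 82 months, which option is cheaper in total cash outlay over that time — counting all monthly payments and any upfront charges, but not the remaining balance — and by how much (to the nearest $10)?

Plan A by $5,010

Plan A: monthly rate = 8.01%/12 = 0.0066750; payment = 47,000 × 0.0066750 / (1 − (1+0.0066750)^−120) = $570.49.
Plan B: monthly rate = 10.4%/12 = 0.0086667; payment = 47,000 × 0.0086667 / (1 − (1+0.0086667)^−120) = $631.57.
Over 82 months: Plan A costs 82 × $570.49 + $470.00 = $47,250.18; Plan B costs 82 × $631.57 + $470.00 = $52,258.74.
Plan A is cheaper by $52,258.74 − $47,250.18 = $5,008.56.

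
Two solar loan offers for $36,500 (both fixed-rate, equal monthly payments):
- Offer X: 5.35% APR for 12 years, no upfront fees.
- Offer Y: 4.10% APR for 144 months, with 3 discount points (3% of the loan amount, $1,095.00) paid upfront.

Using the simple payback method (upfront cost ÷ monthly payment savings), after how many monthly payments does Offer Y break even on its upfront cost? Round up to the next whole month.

49 months

Offer X: monthly rate = 5.35%/12 = 0.0044583; payment = 36,500 × 0.0044583 / (1 − (1+0.0044583)^−144) = $344.03.
Offer Y: at 4.10% the monthly rate is 0.0034167, so the payment is 36,500 × 0.0034167 / (1 − 1.0034167^−144) = $321.34.
Monthly savings = $344.03 − $321.34 = $22.69.
Break-even = $1,095.00 / $22.69 = 48.26 → 49 months.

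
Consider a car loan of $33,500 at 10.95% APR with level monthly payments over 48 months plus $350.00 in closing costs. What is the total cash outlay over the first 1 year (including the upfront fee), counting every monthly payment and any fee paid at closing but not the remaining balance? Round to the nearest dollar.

Monthly rate = 10.95%/12 = 0.0091250; payment = 33,500 × 0.0091250 / (1 − (1+0.0091250)^−48) = $865.01.
Total outlay = 12 × $865.01 + $350.00 = $10,730.12.

$10,730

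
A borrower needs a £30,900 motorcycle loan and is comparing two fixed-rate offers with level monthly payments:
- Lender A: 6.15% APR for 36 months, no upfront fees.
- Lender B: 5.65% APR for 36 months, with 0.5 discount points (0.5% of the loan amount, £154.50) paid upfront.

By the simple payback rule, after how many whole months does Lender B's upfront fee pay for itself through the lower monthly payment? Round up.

23 months

Lender A: monthly rate = 6.15%/12 = 0.0051250; payment = 30,900 × 0.0051250 / (1 − (1+0.0051250)^−36) = £942.14.
Lender B: at 5.65% the monthly rate is 0.0047083, so the payment is 30,900 × 0.0047083 / (1 − 1.0047083^−36) = £935.15.
Monthly savings = £942.14 − £935.15 = £6.99.
Break-even = £154.50 / £6.99 = 22.10 → 23 months.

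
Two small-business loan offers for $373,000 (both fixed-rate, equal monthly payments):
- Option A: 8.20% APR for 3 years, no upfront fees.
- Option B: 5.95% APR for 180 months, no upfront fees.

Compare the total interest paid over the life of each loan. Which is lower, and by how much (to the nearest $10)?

Option A: monthly rate = 8.2%/12 = 0.0068333; payment = 373,000 × 0.0068333 / (1 − (1+0.0068333)^−36) = $11,722.91.
Total interest on Option A = 36 × $11,722.91 − $373,000 = $49,024.76.
Option B: monthly rate = 5.95%/12 = 0.0049583; payment = 373,000 × 0.0049583 / (1 − (1+0.0049583)^−180) = $3,137.52.
Total interest on Option B = 180 × $3,137.52 − $373,000 = $191,753.60.
Option A is lower by $142,728.84.

Option A by $142,730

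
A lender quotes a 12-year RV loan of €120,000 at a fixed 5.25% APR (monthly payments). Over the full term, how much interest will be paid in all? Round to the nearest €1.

Monthly rate = 5.25%/12 = 0.0043750; payment = 120,000 × 0.0043750 / (1 − (1+0.0043750)^−144) = €1,124.98.
Total paid = 144 × €1,124.98 = €161,997.12; interest = €161,997.12 − €120,000 = €41,997.12.

€41,997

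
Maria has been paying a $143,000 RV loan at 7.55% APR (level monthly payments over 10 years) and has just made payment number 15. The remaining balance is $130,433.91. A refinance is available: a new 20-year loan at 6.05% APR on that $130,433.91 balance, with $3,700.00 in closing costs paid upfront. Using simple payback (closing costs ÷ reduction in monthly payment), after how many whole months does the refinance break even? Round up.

5 months

Current payment = 143,000 × 7.55%/12 / (1 − (1+0.0062917)^−120) = $1,701.17.
Refinanced payment = 130,433.91 × 0.0050417 / (1 − (1+0.0050417)^−240) = $938.24.
Monthly savings = $1,701.17 − $938.24 = $762.93.
Break-even = $3,700.00 / $762.93 = 4.85 → 5 months.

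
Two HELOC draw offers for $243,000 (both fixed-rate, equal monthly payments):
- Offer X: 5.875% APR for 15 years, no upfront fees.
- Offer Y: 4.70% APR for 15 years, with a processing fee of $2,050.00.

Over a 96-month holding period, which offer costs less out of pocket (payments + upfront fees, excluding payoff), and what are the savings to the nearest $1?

Offer X: monthly rate = 5.875%/12 = 0.0048958; payment = 243,000 × 0.0048958 / (1 − (1+0.0048958)^−180) = $2,034.20.
Offer Y: at 4.70% the monthly rate is 0.0039167, so the payment is 243,000 × 0.0039167 / (1 − 1.0039167^−180) = $1,883.87.
Over 96 months: Offer X costs 96 × $2,034.20 = $195,283.20; Offer Y costs 96 × $1,883.87 + $2,050.00 = $182,901.52.
Offer Y is cheaper by $195,283.20 − $182,901.52 = $12,381.68.

Offer Y by $12,382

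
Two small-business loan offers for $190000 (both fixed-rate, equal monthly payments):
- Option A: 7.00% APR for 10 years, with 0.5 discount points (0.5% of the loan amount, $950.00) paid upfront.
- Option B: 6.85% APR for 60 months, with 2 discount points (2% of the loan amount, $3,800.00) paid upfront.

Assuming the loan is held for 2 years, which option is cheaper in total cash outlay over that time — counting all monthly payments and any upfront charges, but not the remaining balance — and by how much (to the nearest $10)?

Option A: monthly rate = 7%/12 = 0.0058333; payment = 190,000 × 0.0058333 / (1 − (1+0.0058333)^−120) = $2,206.06.
Option B: at 6.85% the monthly rate is 0.0057083, so the payment is 190,000 × 0.0057083 / (1 − 1.0057083^−60) = $3,748.80.
Over 24 months: Option A costs 24 × $2,206.06 + $950.00 = $53,895.44; Option B costs 24 × $3,748.80 + $3,800.00 = $93,771.20.
Option A is cheaper by $93,771.20 − $53,895.44 = $39,875.76.

Option A by $39,880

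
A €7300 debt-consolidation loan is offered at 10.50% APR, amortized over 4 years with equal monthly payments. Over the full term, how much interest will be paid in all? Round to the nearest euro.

At 10.50% the monthly rate is 0.0087500, so the payment is 7,300 × 0.0087500 / (1 − 1.0087500^−48) = €186.90.
Total paid = 48 × €186.90 = €8,971.20; interest = €8,971.20 − €7,300 = €1,671.20.

€1,671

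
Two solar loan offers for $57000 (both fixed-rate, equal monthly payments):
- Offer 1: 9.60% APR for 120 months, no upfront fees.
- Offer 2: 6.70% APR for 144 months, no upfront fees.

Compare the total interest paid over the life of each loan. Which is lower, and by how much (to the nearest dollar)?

Offer 2 by $5,780

Offer 1: at 9.60% the monthly rate is 0.0080000, so the payment is 57,000 × 0.0080000 / (1 − 1.0080000^−120) = $740.69.
Total interest on Offer 1 = 120 × $740.69 − $57,000 = $31,882.80.
Offer 2: monthly rate = 6.7%/12 = 0.0055833; payment = 57,000 × 0.0055833 / (1 − (1+0.0055833)^−144) = $577.10.
Total interest on Offer 2 = 144 × $577.10 − $57,000 = $26,102.40.
Offer 2 is lower by $5,780.40.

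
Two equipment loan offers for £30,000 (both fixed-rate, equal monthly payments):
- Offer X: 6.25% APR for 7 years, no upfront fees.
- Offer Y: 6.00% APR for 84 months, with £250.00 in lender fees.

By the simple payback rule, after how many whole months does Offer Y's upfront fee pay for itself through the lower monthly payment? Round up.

70 months

Offer X: monthly rate = 6.25%/12 = 0.0052083; payment = 30,000 × 0.0052083 / (1 − (1+0.0052083)^−84) = £441.86.
Offer Y: at 6.00% the monthly rate is 0.0050000, so the payment is 30,000 × 0.0050000 / (1 − 1.0050000^−84) = £438.26.
Monthly savings = £441.86 − £438.26 = £3.60.
Break-even = £250.00 / £3.60 = 69.44 → 70 months.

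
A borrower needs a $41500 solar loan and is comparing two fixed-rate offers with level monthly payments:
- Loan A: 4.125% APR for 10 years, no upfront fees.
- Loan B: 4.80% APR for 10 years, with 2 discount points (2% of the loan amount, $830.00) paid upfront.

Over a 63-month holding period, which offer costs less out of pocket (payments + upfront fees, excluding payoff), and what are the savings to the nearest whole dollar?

Loan A by $1,680

Loan A: at 4.125% the monthly rate is 0.0034375, so the payment is 41,500 × 0.0034375 / (1 − 1.0034375^−120) = $422.64.
Loan B: monthly rate = 4.8%/12 = 0.0040000; payment = 41,500 × 0.0040000 / (1 − (1+0.0040000)^−120) = $436.13.
Over 63 months: Loan A costs 63 × $422.64 = $26,626.32; Loan B costs 63 × $436.13 + $830.00 = $28,306.19.
Loan A is cheaper by $28,306.19 − $26,626.32 = $1,679.87.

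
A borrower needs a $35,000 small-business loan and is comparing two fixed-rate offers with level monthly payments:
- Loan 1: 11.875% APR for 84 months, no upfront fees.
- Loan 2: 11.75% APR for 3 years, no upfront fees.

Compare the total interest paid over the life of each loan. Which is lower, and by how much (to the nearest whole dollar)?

Loan 1: monthly rate = 11.875%/12 = 0.0098958; payment = 35,000 × 0.0098958 / (1 − (1+0.0098958)^−84) = $615.51.
Total interest on Loan 1 = 84 × $615.51 − $35,000 = $16,702.84.
Loan 2: monthly rate = 11.75%/12 = 0.0097917; payment = 35,000 × 0.0097917 / (1 − (1+0.0097917)^−36) = $1,158.33.
Total interest on Loan 2 = 36 × $1,158.33 − $35,000 = $6,699.88.
Loan 2 is lower by $10,002.96.

Loan 2 by $10,003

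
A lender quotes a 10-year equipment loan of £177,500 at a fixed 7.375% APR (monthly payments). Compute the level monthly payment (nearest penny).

At 7.375% the monthly rate is 0.0061458, so the payment is 177,500 × 0.0061458 / (1 − 1.0061458^−120) = £2,095.39.

£2,095.39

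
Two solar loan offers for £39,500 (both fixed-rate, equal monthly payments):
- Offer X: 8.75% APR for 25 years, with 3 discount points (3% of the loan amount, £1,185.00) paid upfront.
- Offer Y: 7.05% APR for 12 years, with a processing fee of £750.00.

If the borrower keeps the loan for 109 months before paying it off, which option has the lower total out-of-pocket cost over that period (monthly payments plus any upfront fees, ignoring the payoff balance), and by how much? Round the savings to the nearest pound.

Offer X by £8,559

Offer X: monthly rate = 8.75%/12 = 0.0072917; payment = 39,500 × 0.0072917 / (1 − (1+0.0072917)^−300) = £324.75.
Offer Y: monthly rate = 7.05%/12 = 0.0058750; payment = 39,500 × 0.0058750 / (1 − (1+0.0058750)^−144) = £407.26.
Over 109 months: Offer X costs 109 × £324.75 + £1,185.00 = £36,582.75; Offer Y costs 109 × £407.26 + £750.00 = £45,141.34.
Offer X is cheaper by £45,141.34 − £36,582.75 = £8,558.59.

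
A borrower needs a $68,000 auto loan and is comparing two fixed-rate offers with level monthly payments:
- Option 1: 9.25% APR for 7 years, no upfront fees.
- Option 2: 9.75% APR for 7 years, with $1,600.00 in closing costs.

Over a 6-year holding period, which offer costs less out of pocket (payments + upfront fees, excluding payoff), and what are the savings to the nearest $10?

Option 1 by $2,850

Option 1: at 9.25% the monthly rate is 0.0077083, so the payment is 68,000 × 0.0077083 / (1 − 1.0077083^−84) = $1,102.70.
Option 2: at 9.75% the monthly rate is 0.0081250, so the payment is 68,000 × 0.0081250 / (1 − 1.0081250^−84) = $1,120.12.
Over 72 months: Option 1 costs 72 × $1,102.70 = $79,394.40; Option 2 costs 72 × $1,120.12 + $1,600.00 = $82,248.64.
Option 1 is cheaper by $82,248.64 − $79,394.40 = $2,854.24.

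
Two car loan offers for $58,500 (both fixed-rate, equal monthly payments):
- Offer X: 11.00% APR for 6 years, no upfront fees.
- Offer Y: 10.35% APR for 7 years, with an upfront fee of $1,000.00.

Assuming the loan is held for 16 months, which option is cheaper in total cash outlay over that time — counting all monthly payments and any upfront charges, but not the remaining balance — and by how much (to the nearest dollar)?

Offer X: at 11.00% the monthly rate is 0.0091667, so the payment is 58,500 × 0.0091667 / (1 − 1.0091667^−72) = $1,113.49.
Offer Y: monthly rate = 10.35%/12 = 0.0086250; payment = 58,500 × 0.0086250 / (1 − (1+0.0086250)^−84) = $981.78.
Over 16 months: Offer X costs 16 × $1,113.49 = $17,815.84; Offer Y costs 16 × $981.78 + $1,000.00 = $16,708.48.
Offer Y is cheaper by $17,815.84 − $16,708.48 = $1,107.36.

Offer Y by $1,107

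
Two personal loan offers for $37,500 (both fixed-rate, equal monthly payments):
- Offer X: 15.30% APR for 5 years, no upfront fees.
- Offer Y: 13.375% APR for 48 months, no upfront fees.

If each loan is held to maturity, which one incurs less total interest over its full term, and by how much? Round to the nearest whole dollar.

Offer Y by $5,257

Offer X: at 15.30% the monthly rate is 0.0127500, so the payment is 37,500 × 0.0127500 / (1 − 1.0127500^−60) = $898.04.
Total interest on Offer X = 60 × $898.04 − $37,500 = $16,382.40.
Offer Y: at 13.375% the monthly rate is 0.0111458, so the payment is 37,500 × 0.0111458 / (1 − 1.0111458^−48) = $1,013.02.
Total interest on Offer Y = 48 × $1,013.02 − $37,500 = $11,124.96.
Offer Y is lower by $5,257.44.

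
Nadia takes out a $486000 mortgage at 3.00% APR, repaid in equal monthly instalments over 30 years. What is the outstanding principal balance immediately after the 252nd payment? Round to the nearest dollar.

With monthly rate i = 3%/12 = 0.0025000, the balance after k of n payments is P · [(1+i)^n − (1+i)^k] / [(1+i)^n − 1].
(1+0.0025000)^360 = 2.45684221 and (1+0.0025000)^252 = 1.87613500, so the balance is 486,000 × (2.45684221 − 1.87613500) / (2.45684221 − 1) = $193,722.90.

$193,723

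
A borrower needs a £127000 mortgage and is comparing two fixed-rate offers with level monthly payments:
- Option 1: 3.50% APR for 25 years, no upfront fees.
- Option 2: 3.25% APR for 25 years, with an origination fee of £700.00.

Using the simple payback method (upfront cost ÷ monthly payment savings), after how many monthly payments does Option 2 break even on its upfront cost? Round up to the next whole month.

Option 1: monthly rate = 3.5%/12 = 0.0029167; payment = 127,000 × 0.0029167 / (1 − (1+0.0029167)^−300) = £635.79.
Option 2: at 3.25% the monthly rate is 0.0027083, so the payment is 127,000 × 0.0027083 / (1 − 1.0027083^−300) = £618.89.
Monthly savings = £635.79 − £618.89 = £16.90.
Break-even = £700.00 / £16.90 = 41.42 → 42 months.

42 months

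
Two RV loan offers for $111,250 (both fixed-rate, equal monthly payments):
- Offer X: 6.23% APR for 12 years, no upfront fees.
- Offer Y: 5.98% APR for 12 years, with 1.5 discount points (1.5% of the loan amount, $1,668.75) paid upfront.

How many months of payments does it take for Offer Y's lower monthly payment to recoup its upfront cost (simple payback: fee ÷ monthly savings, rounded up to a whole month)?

Offer X: at 6.23% the monthly rate is 0.0051917, so the payment is 111,250 × 0.0051917 / (1 − 1.0051917^−144) = $1,098.92.
Offer Y: at 5.98% the monthly rate is 0.0049833, so the payment is 111,250 × 0.0049833 / (1 − 1.0049833^−144) = $1,084.48.
Monthly savings = $1,098.92 − $1,084.48 = $14.44.
Break-even = $1,668.75 / $14.44 = 115.56 → 116 months.

116 months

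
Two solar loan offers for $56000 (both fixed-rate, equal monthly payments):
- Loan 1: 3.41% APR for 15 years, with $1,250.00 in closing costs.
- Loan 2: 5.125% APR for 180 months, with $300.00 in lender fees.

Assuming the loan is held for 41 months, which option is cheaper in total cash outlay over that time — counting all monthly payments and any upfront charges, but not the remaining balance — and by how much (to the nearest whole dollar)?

Loan 1 by $1,044

Loan 1: monthly rate = 3.41%/12 = 0.0028417; payment = 56,000 × 0.0028417 / (1 − (1+0.0028417)^−180) = $397.86.
Loan 2: at 5.125% the monthly rate is 0.0042708, so the payment is 56,000 × 0.0042708 / (1 − 1.0042708^−180) = $446.50.
Over 41 months: Loan 1 costs 41 × $397.86 + $1,250.00 = $17,562.26; Loan 2 costs 41 × $446.50 + $300.00 = $18,606.50.
Loan 1 is cheaper by $18,606.50 − $17,562.26 = $1,044.24.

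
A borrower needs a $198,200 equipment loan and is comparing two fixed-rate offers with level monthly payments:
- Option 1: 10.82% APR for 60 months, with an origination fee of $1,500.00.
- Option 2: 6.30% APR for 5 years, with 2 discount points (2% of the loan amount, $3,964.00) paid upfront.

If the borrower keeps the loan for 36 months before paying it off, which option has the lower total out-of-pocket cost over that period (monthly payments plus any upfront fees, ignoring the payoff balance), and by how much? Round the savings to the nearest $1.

Option 2 by $13,092

Option 1: at 10.82% the monthly rate is 0.0090167, so the payment is 198,200 × 0.0090167 / (1 − 1.0090167^−60) = $4,291.58.
Option 2: at 6.30% the monthly rate is 0.0052500, so the payment is 198,200 × 0.0052500 / (1 − 1.0052500^−60) = $3,859.47.
Over 36 months: Option 1 costs 36 × $4,291.58 + $1,500.00 = $155,996.88; Option 2 costs 36 × $3,859.47 + $3,964.00 = $142,904.92.
Option 2 is cheaper by $155,996.88 − $142,904.92 = $13,091.96.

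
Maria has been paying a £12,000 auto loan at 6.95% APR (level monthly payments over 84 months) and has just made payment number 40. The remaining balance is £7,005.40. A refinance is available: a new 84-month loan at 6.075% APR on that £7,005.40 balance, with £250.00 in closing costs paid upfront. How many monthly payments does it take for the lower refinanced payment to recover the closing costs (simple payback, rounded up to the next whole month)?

4 months

Current payment = 12,000 × 6.95%/12 / (1 − (1+0.0057917)^−84) = £180.82.
Refinanced payment = 7,005.40 × 0.0050625 / (1 − (1+0.0050625)^−84) = £102.59.
Monthly savings = £180.82 − £102.59 = £78.23.
Break-even = £250.00 / £78.23 = 3.20 → 4 months.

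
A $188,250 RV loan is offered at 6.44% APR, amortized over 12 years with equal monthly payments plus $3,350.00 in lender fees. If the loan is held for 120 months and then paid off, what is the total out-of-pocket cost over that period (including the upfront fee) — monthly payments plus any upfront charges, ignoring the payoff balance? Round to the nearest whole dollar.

Monthly rate = 6.44%/12 = 0.0053667; payment = 188,250 × 0.0053667 / (1 − (1+0.0053667)^−144) = $1,880.19.
Total outlay = 120 × $1,880.19 + $3,350.00 = $228,972.80.

$228,973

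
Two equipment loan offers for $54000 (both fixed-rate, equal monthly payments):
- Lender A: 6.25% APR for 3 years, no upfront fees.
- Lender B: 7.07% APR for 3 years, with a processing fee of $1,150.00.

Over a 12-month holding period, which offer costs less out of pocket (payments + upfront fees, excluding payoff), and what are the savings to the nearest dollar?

Lender A: monthly rate = 6.25%/12 = 0.0052083; payment = 54,000 × 0.0052083 / (1 − (1+0.0052083)^−36) = $1,648.91.
Lender B: monthly rate = 7.07%/12 = 0.0058917; payment = 54,000 × 0.0058917 / (1 − (1+0.0058917)^−36) = $1,669.09.
Over 12 months: Lender A costs 12 × $1,648.91 = $19,786.92; Lender B costs 12 × $1,669.09 + $1,150.00 = $21,179.08.
Lender A is cheaper by $21,179.08 − $19,786.92 = $1,392.16.

Lender A by $1,392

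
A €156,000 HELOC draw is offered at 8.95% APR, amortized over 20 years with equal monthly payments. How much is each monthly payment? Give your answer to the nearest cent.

€1,398.56

Monthly rate = 8.95%/12 = 0.0074583; payment = 156,000 × 0.0074583 / (1 − (1+0.0074583)^−240) = €1,398.56.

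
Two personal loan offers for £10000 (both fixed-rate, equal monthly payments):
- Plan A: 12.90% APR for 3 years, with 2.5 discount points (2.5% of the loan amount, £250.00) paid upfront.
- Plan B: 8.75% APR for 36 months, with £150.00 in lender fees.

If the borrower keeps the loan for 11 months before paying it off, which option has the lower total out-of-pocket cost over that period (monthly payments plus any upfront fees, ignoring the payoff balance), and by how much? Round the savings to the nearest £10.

Plan B by £320

Plan A: at 12.90% the monthly rate is 0.0107500, so the payment is 10,000 × 0.0107500 / (1 − 1.0107500^−36) = £336.46.
Plan B: monthly rate = 8.75%/12 = 0.0072917; payment = 10,000 × 0.0072917 / (1 − (1+0.0072917)^−36) = £316.84.
Over 11 months: Plan A costs 11 × £336.46 + £250.00 = £3,951.06; Plan B costs 11 × £316.84 + £150.00 = £3,635.24.
Plan B is cheaper by £3,951.06 − £3,635.24 = £315.82.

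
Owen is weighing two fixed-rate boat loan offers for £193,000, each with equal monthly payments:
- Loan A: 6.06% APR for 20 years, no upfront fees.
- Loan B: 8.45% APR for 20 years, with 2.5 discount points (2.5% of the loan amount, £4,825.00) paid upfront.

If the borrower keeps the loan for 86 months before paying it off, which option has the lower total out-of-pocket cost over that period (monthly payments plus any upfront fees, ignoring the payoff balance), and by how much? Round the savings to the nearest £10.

Loan A by £28,850

Loan A: monthly rate = 6.06%/12 = 0.0050500; payment = 193,000 × 0.0050500 / (1 − (1+0.0050500)^−240) = £1,389.40.
Loan B: monthly rate = 8.45%/12 = 0.0070417; payment = 193,000 × 0.0070417 / (1 − (1+0.0070417)^−240) = £1,668.80.
Over 86 months: Loan A costs 86 × £1,389.40 = £119,488.40; Loan B costs 86 × £1,668.80 + £4,825.00 = £148,341.80.
Loan A is cheaper by £148,341.80 − £119,488.40 = £28,853.40.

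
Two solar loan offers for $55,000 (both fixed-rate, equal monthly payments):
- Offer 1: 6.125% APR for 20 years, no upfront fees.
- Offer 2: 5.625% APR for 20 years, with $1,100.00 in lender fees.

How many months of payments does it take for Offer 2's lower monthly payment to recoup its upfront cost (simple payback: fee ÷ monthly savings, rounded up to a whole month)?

70 months

Offer 1: at 6.125% the monthly rate is 0.0051042, so the payment is 55,000 × 0.0051042 / (1 − 1.0051042^−240) = $398.01.
Offer 2: at 5.625% the monthly rate is 0.0046875, so the payment is 55,000 × 0.0046875 / (1 − 1.0046875^−240) = $382.23.
Monthly savings = $398.01 − $382.23 = $15.78.
Break-even = $1,100.00 / $15.78 = 69.71 → 70 months.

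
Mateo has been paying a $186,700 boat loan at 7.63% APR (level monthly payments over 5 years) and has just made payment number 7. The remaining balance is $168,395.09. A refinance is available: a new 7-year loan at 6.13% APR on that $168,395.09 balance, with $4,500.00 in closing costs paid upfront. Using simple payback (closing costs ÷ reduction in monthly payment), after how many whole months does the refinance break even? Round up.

Current payment = 186,700 × 7.63%/12 / (1 − (1+0.0063583)^−60) = $3,752.63.
Refinanced payment = 168,395.09 × 0.0051083 / (1 − (1+0.0051083)^−84) = $2,470.52.
Monthly savings = $3,752.63 − $2,470.52 = $1,282.11.
Break-even = $4,500.00 / $1,282.11 = 3.51 → 4 months.

4 months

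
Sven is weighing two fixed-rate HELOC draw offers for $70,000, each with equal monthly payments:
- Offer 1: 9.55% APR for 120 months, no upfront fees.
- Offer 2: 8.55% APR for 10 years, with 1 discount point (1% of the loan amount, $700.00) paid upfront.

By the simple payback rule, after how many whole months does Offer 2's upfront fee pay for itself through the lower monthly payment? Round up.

Offer 1: monthly rate = 9.55%/12 = 0.0079583; payment = 70,000 × 0.0079583 / (1 − (1+0.0079583)^−120) = $907.70.
Offer 2: monthly rate = 8.55%/12 = 0.0071250; payment = 70,000 × 0.0071250 / (1 − (1+0.0071250)^−120) = $869.77.
Monthly savings = $907.70 − $869.77 = $37.93.
Break-even = $700.00 / $37.93 = 18.46 → 19 months.

19 months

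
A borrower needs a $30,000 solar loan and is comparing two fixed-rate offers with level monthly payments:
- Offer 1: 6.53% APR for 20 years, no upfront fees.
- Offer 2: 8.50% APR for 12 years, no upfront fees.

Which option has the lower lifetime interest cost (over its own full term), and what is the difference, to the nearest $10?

Offer 1: monthly rate = 6.53%/12 = 0.0054417; payment = 30,000 × 0.0054417 / (1 − (1+0.0054417)^−240) = $224.20.
Total interest on Offer 1 = 240 × $224.20 − $30,000 = $23,808.00.
Offer 2: at 8.50% the monthly rate is 0.0070833, so the payment is 30,000 × 0.0070833 / (1 − 1.0070833^−144) = $333.02.
Total interest on Offer 2 = 144 × $333.02 − $30,000 = $17,954.88.
Offer 2 is lower by $5,853.12.

Offer 2 by $5,850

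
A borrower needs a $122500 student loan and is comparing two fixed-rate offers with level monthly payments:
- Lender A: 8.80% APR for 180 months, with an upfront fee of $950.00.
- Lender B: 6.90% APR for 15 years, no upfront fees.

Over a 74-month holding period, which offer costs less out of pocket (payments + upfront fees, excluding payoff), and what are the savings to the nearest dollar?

Lender A: monthly rate = 8.8%/12 = 0.0073333; payment = 122,500 × 0.0073333 / (1 − (1+0.0073333)^−180) = $1,227.94.
Lender B: monthly rate = 6.9%/12 = 0.0057500; payment = 122,500 × 0.0057500 / (1 − (1+0.0057500)^−180) = $1,094.23.
Over 74 months: Lender A costs 74 × $1,227.94 + $950.00 = $91,817.56; Lender B costs 74 × $1,094.23 = $80,973.02.
Lender B is cheaper by $91,817.56 − $80,973.02 = $10,844.54.

Lender B by $10,845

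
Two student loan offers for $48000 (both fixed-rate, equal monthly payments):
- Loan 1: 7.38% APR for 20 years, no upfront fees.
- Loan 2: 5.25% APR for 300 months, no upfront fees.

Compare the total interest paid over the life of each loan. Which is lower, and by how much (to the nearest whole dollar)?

Loan 1: at 7.38% the monthly rate is 0.0061500, so the payment is 48,000 × 0.0061500 / (1 − 1.0061500^−240) = $383.17.
Total interest on Loan 1 = 240 × $383.17 − $48,000 = $43,960.80.
Loan 2: at 5.25% the monthly rate is 0.0043750, so the payment is 48,000 × 0.0043750 / (1 − 1.0043750^−300) = $287.64.
Total interest on Loan 2 = 300 × $287.64 − $48,000 = $38,292.00.
Loan 2 is lower by $5,668.80.

Loan 2 by $5,669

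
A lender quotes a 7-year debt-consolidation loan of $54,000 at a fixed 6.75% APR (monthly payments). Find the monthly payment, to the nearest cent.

$808.42

Monthly rate = 6.75%/12 = 0.0056250; payment = 54,000 × 0.0056250 / (1 − (1+0.0056250)^−84) = $808.42.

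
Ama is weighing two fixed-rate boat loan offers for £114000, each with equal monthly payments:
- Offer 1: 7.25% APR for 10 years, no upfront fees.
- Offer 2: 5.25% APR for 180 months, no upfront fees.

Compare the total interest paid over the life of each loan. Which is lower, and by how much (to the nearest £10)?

Offer 1: at 7.25% the monthly rate is 0.0060417, so the payment is 114,000 × 0.0060417 / (1 − 1.0060417^−120) = £1,338.37.
Total interest on Offer 1 = 120 × £1,338.37 − £114,000 = £46,604.40.
Offer 2: at 5.25% the monthly rate is 0.0043750, so the payment is 114,000 × 0.0043750 / (1 − 1.0043750^−180) = £916.42.
Total interest on Offer 2 = 180 × £916.42 − £114,000 = £50,955.60.
Offer 1 is lower by £4,351.20.

Offer 1 by £4,350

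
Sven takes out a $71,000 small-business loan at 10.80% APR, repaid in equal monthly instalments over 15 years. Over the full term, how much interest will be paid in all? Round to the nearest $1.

$72,656

Monthly rate = 10.8%/12 = 0.0090000; payment = 71,000 × 0.0090000 / (1 − (1+0.0090000)^−180) = $798.09.
Total paid = 180 × $798.09 = $143,656.20; interest = $143,656.20 − $71,000 = $72,656.20.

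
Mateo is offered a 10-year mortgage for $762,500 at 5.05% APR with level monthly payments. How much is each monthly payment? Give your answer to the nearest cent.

Monthly rate = 5.05%/12 = 0.0042083; payment = 762,500 × 0.0042083 / (1 − (1+0.0042083)^−120) = $8,106.14.

$8,106.14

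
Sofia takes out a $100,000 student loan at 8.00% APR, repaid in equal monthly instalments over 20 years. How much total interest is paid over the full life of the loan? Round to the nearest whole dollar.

At 8.00% the monthly rate is 0.0066667, so the payment is 100,000 × 0.0066667 / (1 − 1.0066667^−240) = $836.44.
Total paid = 240 × $836.44 = $200,745.60; interest = $200,745.60 − $100,000 = $100,745.60.

$100,746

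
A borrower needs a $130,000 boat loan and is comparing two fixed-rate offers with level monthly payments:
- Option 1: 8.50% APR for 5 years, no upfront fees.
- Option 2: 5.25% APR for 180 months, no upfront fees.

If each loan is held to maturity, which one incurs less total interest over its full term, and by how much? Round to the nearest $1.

Option 1: at 8.50% the monthly rate is 0.0070833, so the payment is 130,000 × 0.0070833 / (1 − 1.0070833^−60) = $2,667.15.
Total interest on Option 1 = 60 × $2,667.15 − $130,000 = $30,029.00.
Option 2: at 5.25% the monthly rate is 0.0043750, so the payment is 130,000 × 0.0043750 / (1 − 1.0043750^−180) = $1,045.04.
Total interest on Option 2 = 180 × $1,045.04 − $130,000 = $58,107.20.
Option 1 is lower by $28,078.20.

Option 1 by $28,078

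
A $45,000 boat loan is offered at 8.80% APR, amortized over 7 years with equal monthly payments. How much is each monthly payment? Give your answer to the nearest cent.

Monthly rate = 8.8%/12 = 0.0073333; payment = 45,000 × 0.0073333 / (1 − (1+0.0073333)^−84) = $719.45.

$719.45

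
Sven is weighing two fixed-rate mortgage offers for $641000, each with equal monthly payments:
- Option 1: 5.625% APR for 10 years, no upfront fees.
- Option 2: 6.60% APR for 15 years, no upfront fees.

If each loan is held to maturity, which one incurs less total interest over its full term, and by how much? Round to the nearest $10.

Option 1: at 5.625% the monthly rate is 0.0046875, so the payment is 641,000 × 0.0046875 / (1 − 1.0046875^−120) = $6,996.30.
Total interest on Option 1 = 120 × $6,996.30 − $641,000 = $198,556.00.
Option 2: monthly rate = 6.6%/12 = 0.0055000; payment = 641,000 × 0.0055000 / (1 − (1+0.0055000)^−180) = $5,619.10.
Total interest on Option 2 = 180 × $5,619.10 − $641,000 = $370,438.00.
Option 1 is lower by $171,882.00.

Option 1 by $171,880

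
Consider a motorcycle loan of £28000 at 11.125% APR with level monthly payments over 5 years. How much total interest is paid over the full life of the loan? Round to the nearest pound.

£8,632

At 11.125% the monthly rate is 0.0092708, so the payment is 28,000 × 0.0092708 / (1 − 1.0092708^−60) = £610.53.
Total paid = 60 × £610.53 = £36,631.80; interest = £36,631.80 − £28,000 = £8,631.80.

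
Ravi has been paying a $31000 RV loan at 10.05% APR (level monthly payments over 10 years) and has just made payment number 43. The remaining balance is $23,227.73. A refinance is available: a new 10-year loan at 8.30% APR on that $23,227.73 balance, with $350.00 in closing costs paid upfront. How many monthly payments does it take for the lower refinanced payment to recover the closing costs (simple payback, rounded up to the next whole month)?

3 months

Current payment = 31,000 × 10.05%/12 / (1 − (1+0.0083750)^−120) = $410.53.
Refinanced payment = 23,227.73 × 0.0069167 / (1 − (1+0.0069167)^−120) = $285.51.
Monthly savings = $410.53 − $285.51 = $125.02.
Break-even = $350.00 / $125.02 = 2.80 → 3 months.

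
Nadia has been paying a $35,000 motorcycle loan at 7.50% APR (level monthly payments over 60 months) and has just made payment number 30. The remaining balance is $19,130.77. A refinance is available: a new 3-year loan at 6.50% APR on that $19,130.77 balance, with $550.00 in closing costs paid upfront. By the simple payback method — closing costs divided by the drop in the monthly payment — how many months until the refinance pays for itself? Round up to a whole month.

Current payment = 35,000 × 7.5%/12 / (1 − (1+0.0062500)^−60) = $701.33.
Refinanced payment = 19,130.77 × 0.0054167 / (1 − (1+0.0054167)^−36) = $586.34.
Monthly savings = $701.33 − $586.34 = $114.99.
Break-even = $550.00 / $114.99 = 4.78 → 5 months.

5 months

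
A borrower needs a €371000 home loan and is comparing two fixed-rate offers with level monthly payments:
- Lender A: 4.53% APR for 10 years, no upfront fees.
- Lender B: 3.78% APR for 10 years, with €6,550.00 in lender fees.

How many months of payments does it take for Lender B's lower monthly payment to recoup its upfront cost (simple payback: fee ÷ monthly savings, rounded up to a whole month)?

Lender A: at 4.53% the monthly rate is 0.0037750, so the payment is 371,000 × 0.0037750 / (1 − 1.0037750^−120) = €3,850.35.
Lender B: at 3.78% the monthly rate is 0.0031500, so the payment is 371,000 × 0.0031500 / (1 − 1.0031500^−120) = €3,717.53.
Monthly savings = €3,850.35 − €3,717.53 = €132.82.
Break-even = €6,550.00 / €132.82 = 49.31 → 50 months.

50 months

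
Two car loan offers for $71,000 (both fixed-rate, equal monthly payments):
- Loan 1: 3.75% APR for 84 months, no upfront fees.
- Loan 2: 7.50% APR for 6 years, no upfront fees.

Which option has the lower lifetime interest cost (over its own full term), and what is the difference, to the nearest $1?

Loan 1 by $7,551

Loan 1: at 3.75% the monthly rate is 0.0031250, so the payment is 71,000 × 0.0031250 / (1 − 1.0031250^−84) = $962.34.
Total interest on Loan 1 = 84 × $962.34 − $71,000 = $9,836.56.
Loan 2: monthly rate = 7.5%/12 = 0.0062500; payment = 71,000 × 0.0062500 / (1 − (1+0.0062500)^−72) = $1,227.60.
Total interest on Loan 2 = 72 × $1,227.60 − $71,000 = $17,387.20.
Loan 1 is lower by $7,550.64.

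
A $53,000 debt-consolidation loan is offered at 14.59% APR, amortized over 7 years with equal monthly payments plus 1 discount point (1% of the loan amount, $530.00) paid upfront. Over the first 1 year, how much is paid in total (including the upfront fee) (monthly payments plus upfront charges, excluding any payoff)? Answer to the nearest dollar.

At 14.59% the monthly rate is 0.0121583, so the payment is 53,000 × 0.0121583 / (1 − 1.0121583^−84) = $1,010.57.
Total outlay = 12 × $1,010.57 + $530.00 = $12,656.84.

$12,657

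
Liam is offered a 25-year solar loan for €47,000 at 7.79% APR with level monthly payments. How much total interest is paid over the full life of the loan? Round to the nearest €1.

At 7.79% the monthly rate is 0.0064917, so the payment is 47,000 × 0.0064917 / (1 − 1.0064917^−300) = €356.24.
Total paid = 300 × €356.24 = €106,872.00; interest = €106,872.00 − €47,000 = €59,872.00.

€59,872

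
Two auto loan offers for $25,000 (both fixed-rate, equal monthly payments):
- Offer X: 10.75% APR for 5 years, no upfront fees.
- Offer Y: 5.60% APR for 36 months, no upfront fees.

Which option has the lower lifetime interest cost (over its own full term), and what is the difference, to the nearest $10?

Offer Y by $5,210

Offer X: at 10.75% the monthly rate is 0.0089583, so the payment is 25,000 × 0.0089583 / (1 − 1.0089583^−60) = $540.45.
Total interest on Offer X = 60 × $540.45 − $25,000 = $7,427.00.
Offer Y: at 5.60% the monthly rate is 0.0046667, so the payment is 25,000 × 0.0046667 / (1 − 1.0046667^−36) = $756.03.
Total interest on Offer Y = 36 × $756.03 − $25,000 = $2,217.08.
Offer Y is lower by $5,209.92.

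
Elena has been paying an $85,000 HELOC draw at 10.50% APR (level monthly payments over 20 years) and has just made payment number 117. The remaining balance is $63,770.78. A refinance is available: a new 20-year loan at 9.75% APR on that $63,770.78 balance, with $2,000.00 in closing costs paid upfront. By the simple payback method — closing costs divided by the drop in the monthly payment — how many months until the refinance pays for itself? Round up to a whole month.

Current payment = 85,000 × 10.5%/12 / (1 − (1+0.0087500)^−240) = $848.62.
Refinanced payment = 63,770.78 × 0.0081250 / (1 − (1+0.0081250)^−240) = $604.88.
Monthly savings = $848.62 − $604.88 = $243.74.
Break-even = $2,000.00 / $243.74 = 8.21 → 9 months.

9 months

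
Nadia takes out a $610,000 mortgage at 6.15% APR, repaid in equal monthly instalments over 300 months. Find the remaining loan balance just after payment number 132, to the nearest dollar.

With monthly rate i = 6.15%/12 = 0.0051250, the balance after k of n payments is P · [(1+i)^n − (1+i)^k] / [(1+i)^n − 1].
(1+0.0051250)^300 = 4.63470970 and (1+0.0051250)^132 = 1.96358595, so the balance is 610,000 × (4.63470970 − 1.96358595) / (4.63470970 − 1) = $448,284.90.

$448,285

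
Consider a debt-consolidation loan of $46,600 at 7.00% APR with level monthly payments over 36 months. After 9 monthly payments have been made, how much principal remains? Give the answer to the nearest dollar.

With monthly rate i = 7%/12 = 0.0058333, the balance after k of n payments is P · [(1+i)^n − (1+i)^k] / [(1+i)^n − 1].
(1+0.0058333)^36 = 1.23292559 and (1+0.0058333)^9 = 1.05374182, so the balance is 46,600 × (1.23292559 − 1.05374182) / (1.23292559 − 1) = $35,848.20.

$35,848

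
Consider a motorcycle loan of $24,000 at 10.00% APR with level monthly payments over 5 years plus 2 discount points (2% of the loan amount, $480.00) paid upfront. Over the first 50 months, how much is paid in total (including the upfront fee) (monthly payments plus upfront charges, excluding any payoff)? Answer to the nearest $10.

Monthly rate = 10%/12 = 0.0083333; payment = 24,000 × 0.0083333 / (1 − (1+0.0083333)^−60) = $509.93.
Total outlay = 50 × $509.93 + $480.00 = $25,976.50.

$25,980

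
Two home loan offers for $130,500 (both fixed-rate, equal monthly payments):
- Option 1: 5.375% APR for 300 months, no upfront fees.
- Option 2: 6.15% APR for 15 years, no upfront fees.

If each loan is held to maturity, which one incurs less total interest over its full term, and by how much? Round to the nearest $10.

Option 1: at 5.375% the monthly rate is 0.0044792, so the payment is 130,500 × 0.0044792 / (1 − 1.0044792^−300) = $791.67.
Total interest on Option 1 = 300 × $791.67 − $130,500 = $107,001.00.
Option 2: monthly rate = 6.15%/12 = 0.0051250; payment = 130,500 × 0.0051250 / (1 − (1+0.0051250)^−180) = $1,111.84.
Total interest on Option 2 = 180 × $1,111.84 − $130,500 = $69,631.20.
Option 2 is lower by $37,369.80.

Option 2 by $37,370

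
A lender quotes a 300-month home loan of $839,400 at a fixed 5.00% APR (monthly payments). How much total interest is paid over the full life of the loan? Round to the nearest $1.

$632,715

At 5.00% the monthly rate is 0.0041667, so the payment is 839,400 × 0.0041667 / (1 − 1.0041667^−300) = $4,907.05.
Total paid = 300 × $4,907.05 = $1,472,115.00; interest = $1,472,115.00 − $839,400 = $632,715.00.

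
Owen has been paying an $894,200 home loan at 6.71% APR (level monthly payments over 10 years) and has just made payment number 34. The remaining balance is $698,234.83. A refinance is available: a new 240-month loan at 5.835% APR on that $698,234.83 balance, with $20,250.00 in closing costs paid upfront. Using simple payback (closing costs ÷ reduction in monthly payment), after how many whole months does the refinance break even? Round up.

4 months

Current payment = 894,200 × 6.71%/12 / (1 − (1+0.0055917)^−120) = $10,249.26.
Refinanced payment = 698,234.83 × 0.0048625 / (1 − (1+0.0048625)^−240) = $4,936.13.
Monthly savings = $10,249.26 − $4,936.13 = $5,313.13.
Break-even = $20,250.00 / $5,313.13 = 3.81 → 4 months.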